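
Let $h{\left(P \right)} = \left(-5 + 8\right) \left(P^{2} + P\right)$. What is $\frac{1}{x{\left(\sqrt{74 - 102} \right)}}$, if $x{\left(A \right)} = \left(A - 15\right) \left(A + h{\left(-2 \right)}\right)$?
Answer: $\frac{i}{2 \left(- 59 i + 9 \sqrt{7}\right)} \approx -0.0072875 + 0.0029412 i$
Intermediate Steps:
$h{\left(P \right)} = 3 P + 3 P^{2}$ ($h{\left(P \right)} = 3 \left(P + P^{2}\right) = 3 P + 3 P^{2}$)
$x{\left(A \right)} = \left(-15 + A\right) \left(6 + A\right)$ ($x{\left(A \right)} = \left(A - 15\right) \left(A + 3 \left(-2\right) \left(1 - 2\right)\right) = \left(A - 15\right) \left(A + 3 \left(-2\right) \left(-1\right)\right) = \left(-15 + A\right) \left(A + 6\right) = \left(-15 + A\right) \left(6 + A\right)$)
$\frac{1}{x{\left(\sqrt{74 - 102} \right)}} = \frac{1}{-90 + \left(\sqrt{74 - 102}\right)^{2} - 9 \sqrt{74 - 102}} = \frac{1}{-90 + \left(\sqrt{-28}\right)^{2} - 9 \sqrt{-28}} = \frac{1}{-90 + \left(2 i \sqrt{7}\right)^{2} - 9 \cdot 2 i \sqrt{7}} = \frac{1}{-90 - 28 - 18 i \sqrt{7}} = \frac{1}{-118 - 18 i \sqrt{7}}$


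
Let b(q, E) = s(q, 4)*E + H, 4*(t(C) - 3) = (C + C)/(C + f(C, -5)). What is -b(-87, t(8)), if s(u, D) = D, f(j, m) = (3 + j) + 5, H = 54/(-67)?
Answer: -2384/201 ≈ -11.861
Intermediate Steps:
H = -54/67 (H = 54*(-1/67) = -54/67 ≈ -0.80597)
f(j, m) = 8 + j
t(C) = 3 + C/(2*(8 + 2*C)) (t(C) = 3 + ((C + C)/(C + (8 + C)))/4 = 3 + ((2*C)/(8 + 2*C))/4 = 3 + (2*C/(8 + 2*C))/4 = 3 + C/(2*(8 + 2*C)))
b(q, E) = -54/67 + 4*E (b(q, E) = 4*E - 54/67 = -54/67 + 4*E)
-b(-87, t(8)) = -(-54/67 + 4*((48 + 13*8)/(4*(4 + 8)))) = -(-54/67 + 4*((1/4)*(48 + 104)/12)) = -(-54/67 + 4*((1/4)*(1/12)*152)) = -(-54/67 + 4*(19/6)) = -(-54/67 + 38/3) = -1*2384/201 = -2384/201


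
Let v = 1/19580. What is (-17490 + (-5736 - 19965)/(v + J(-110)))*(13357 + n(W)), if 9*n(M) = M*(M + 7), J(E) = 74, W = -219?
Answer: -478534699305630/1448921 ≈ -3.3027e+8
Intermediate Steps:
v = 1/19580 ≈ 5.1073e-5
n(M) = M*(7 + M)/9 (n(M) = (M*(M + 7))/9 = (M*(7 + M))/9 = M*(7 + M)/9)
(-17490 + (-5736 - 19965)/(v + J(-110)))*(13357 + n(W)) = (-17490 + (-5736 - 19965)/(1/19580 + 74))*(13357 + (⅑)*(-219)*(7 - 219)) = (-17490 - 25701/1448921/19580)*(13357 + (⅑)*(-219)*(-212)) = (-17490 - 25701*19580/1448921)*(13357 + 15476/3) = (-17490 - 503225580/1448921)*(55547/3) = -25844853870/1448921*55547/3 = -478534699305630/1448921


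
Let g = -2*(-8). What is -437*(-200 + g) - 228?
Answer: 80180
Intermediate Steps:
g = 16
-437*(-200 + g) - 228 = -437*(-200 + 16) - 228 = -437*(-184) - 228 = 80408 - 228 = 80180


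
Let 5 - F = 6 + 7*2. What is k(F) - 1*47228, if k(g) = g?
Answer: -47243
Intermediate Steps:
F = -15 (F = 5 - (6 + 7*2) = 5 - (6 + 14) = 5 - 1*20 = 5 - 20 = -15)
k(F) - 1*47228 = -15 - 1*47228 = -15 - 47228 = -47243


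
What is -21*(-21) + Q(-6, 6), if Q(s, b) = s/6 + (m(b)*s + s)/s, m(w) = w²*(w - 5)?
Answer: 477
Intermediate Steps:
m(w) = w²*(-5 + w)
Q(s, b) = s/6 + (s + s*b²*(-5 + b))/s (Q(s, b) = s/6 + ((b²*(-5 + b))*s + s)/s = s*(⅙) + (s*b²*(-5 + b) + s)/s = s/6 + (s + s*b²*(-5 + b))/s)
-21*(-21) + Q(-6, 6) = -21*(-21) + (1 + (⅙)*(-6) + 6²*(-5 + 6)) = 441 + (1 - 1 + 36*1) = 441 + (1 - 1 + 36) = 441 + 36 = 477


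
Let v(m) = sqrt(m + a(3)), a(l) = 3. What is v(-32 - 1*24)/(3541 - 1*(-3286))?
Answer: I*sqrt(53)/6827 ≈ 0.0010664*I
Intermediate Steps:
v(m) = sqrt(3 + m) (v(m) = sqrt(m + 3) = sqrt(3 + m))
v(-32 - 1*24)/(3541 - 1*(-3286)) = sqrt(3 + (-32 - 1*24))/(3541 - 1*(-3286)) = sqrt(3 + (-32 - 24))/(3541 + 3286) = sqrt(3 - 56)/6827 = sqrt(-53)*(1/6827) = (I*sqrt(53))*(1/6827) = I*sqrt(53)/6827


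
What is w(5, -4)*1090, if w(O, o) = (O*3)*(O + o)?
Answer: 16350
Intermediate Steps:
w(O, o) = 3*O*(O + o) (w(O, o) = (3*O)*(O + o) = 3*O*(O + o))
w(5, -4)*1090 = (3*5*(5 - 4))*1090 = (3*5*1)*1090 = 15*1090 = 16350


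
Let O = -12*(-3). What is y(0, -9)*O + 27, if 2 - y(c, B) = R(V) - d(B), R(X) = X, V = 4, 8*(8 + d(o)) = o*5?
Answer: -1071/2 ≈ -535.50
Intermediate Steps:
d(o) = -8 + 5*o/8 (d(o) = -8 + (o*5)/8 = -8 + (5*o)/8 = -8 + 5*o/8)
O = 36
y(c, B) = -10 + 5*B/8 (y(c, B) = 2 - (4 - (-8 + 5*B/8)) = 2 - (4 + (8 - 5*B/8)) = 2 - (12 - 5*B/8) = 2 + (-12 + 5*B/8) = -10 + 5*B/8)
y(0, -9)*O + 27 = (-10 + (5/8)*(-9))*36 + 27 = (-10 - 45/8)*36 + 27 = -125/8*36 + 27 = -1125/2 + 27 = -1071/2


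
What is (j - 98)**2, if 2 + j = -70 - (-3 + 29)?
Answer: 38416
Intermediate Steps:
j = -98 (j = -2 + (-70 - (-3 + 29)) = -2 + (-70 - 1*26) = -2 + (-70 - 26) = -2 - 96 = -98)
(j - 98)**2 = (-98 - 98)**2 = (-196)**2 = 38416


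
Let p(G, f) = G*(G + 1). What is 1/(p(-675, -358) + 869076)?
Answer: 1/1324026 ≈ 7.5527e-7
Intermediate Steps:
p(G, f) = G*(1 + G)
1/(p(-675, -358) + 869076) = 1/(-675*(1 - 675) + 869076) = 1/(-675*(-674) + 869076) = 1/(454950 + 869076) = 1/1324026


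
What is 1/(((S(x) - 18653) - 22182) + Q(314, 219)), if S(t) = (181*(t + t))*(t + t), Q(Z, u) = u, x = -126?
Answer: 1/11453608 ≈ 8.7309e-8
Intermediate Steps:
S(t) = 724*t² (S(t) = (181*(2*t))*(2*t) = (362*t)*(2*t) = 724*t²)
1/(((S(x) - 18653) - 22182) + Q(314, 219)) = 1/(((724*(-126)² - 18653) - 22182) + 219) = 1/(((724*15876 - 18653) - 22182) + 219) = 1/(((11494224 - 18653) - 22182) + 219) = 1/((11475571 - 22182) + 219) = 1/(11453389 + 219) = 1/11453608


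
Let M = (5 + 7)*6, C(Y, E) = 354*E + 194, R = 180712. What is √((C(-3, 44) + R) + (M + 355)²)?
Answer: √378811 ≈ 615.48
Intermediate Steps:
C(Y, E) = 194 + 354*E
M = 72 (M = 12*6 = 72)
√((C(-3, 44) + R) + (M + 355)²) = √(((194 + 354*44) + 180712) + (72 + 355)²) = √(((194 + 15576) + 180712) + 427²) = √((15770 + 180712) + 182329) = √(196482 + 182329) = √378811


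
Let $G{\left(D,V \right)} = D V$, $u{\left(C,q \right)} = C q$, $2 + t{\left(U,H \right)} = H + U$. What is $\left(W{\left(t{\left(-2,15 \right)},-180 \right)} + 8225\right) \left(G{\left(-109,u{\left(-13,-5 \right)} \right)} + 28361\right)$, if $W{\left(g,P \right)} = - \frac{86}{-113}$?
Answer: $\frac{19776276036}{113} \approx 1.7501 \cdot 10^{8}$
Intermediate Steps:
$t{\left(U,H \right)} = -2 + H + U$ ($t{\left(U,H \right)} = -2 + \left(H + U\right) = -2 + H + U$)
$W{\left(g,P \right)} = \frac{86}{113}$ ($W{\left(g,P \right)} = \left(-86\right) \left(- \frac{1}{113}\right) = \frac{86}{113}$)
$\left(W{\left(t{\left(-2,15 \right)},-180 \right)} + 8225\right) \left(G{\left(-109,u{\left(-13,-5 \right)} \right)} + 28361\right) = \left(\frac{86}{113} + 8225\right) \left(- 109 \left(\left(-13\right) \left(-5\right)\right) + 28361\right) = \frac{929511 \left(\left(-109\right) 65 + 28361\right)}{113} = \frac{929511 \left(-7085 + 28361\right)}{113} = \frac{929511}{113} \cdot 21276 = \frac{19776276036}{113}$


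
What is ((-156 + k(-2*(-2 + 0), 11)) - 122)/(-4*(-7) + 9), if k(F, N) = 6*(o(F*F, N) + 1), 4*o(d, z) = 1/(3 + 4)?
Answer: -3805/518 ≈ -7.3456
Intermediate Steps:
o(d, z) = 1/28 (o(d, z) = 1/(4*(3 + 4)) = (¼)/7 = (¼)*(⅐) = 1/28)
k(F, N) = 87/14 (k(F, N) = 6*(1/28 + 1) = 6*(29/28) = 87/14)
((-156 + k(-2*(-2 + 0), 11)) - 122)/(-4*(-7) + 9) = ((-156 + 87/14) - 122)/(-4*(-7) + 9) = (-2097/14 - 122)/(28 + 9) = -3805/14/37 = -3805/14*1/37 = -3805/518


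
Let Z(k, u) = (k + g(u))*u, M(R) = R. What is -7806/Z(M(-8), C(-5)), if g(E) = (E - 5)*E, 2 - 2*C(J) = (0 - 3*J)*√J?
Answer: 20816*I/(-1468*I + 5925*√5) ≈ -0.17198 + 1.5521*I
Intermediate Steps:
C(J) = 1 + 3*J^(3/2)/2 (C(J) = 1 - (0 - 3*J)*√J/2 = 1 - (-3*J)*√J/2 = 1 - (-3)*J^(3/2)/2 = 1 + 3*J^(3/2)/2)
g(E) = E*(-5 + E) (g(E) = (-5 + E)*E = E*(-5 + E))
Z(k, u) = u*(k + u*(-5 + u)) (Z(k, u) = (k + u*(-5 + u))*u = u*(k + u*(-5 + u)))
-7806/Z(M(-8), C(-5)) = -7806*1/((1 + 3*(-5)^(3/2)/2)*(-8 + (1 + 3*(-5)^(3/2)/2)*(-5 + (1 + 3*(-5)^(3/2)/2)))) = -7806*1/((1 + 3*(-5*I*√5)/2)*(-8 + (1 + 3*(-5*I*√5)/2)*(-5 + (1 + 3*(-5*I*√5)/2)))) = -7806*1/((1 - 15*I*√5/2)*(-8 + (1 - 15*I*√5/2)*(-5 + (1 - 15*I*√5/2)))) = -7806*1/((1 - 15*I*√5/2)*(-8 + (1 - 15*I*√5/2)*(-4 - 15*I*√5/2))) = -7806/((1 - 15*I*√5/2)*(-8 + (1 - 15*I*√5/2)*(-4 - 15*I*√5/2)))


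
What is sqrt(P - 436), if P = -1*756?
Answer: 2*I*sqrt(298) ≈ 34.525*I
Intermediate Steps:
P = -756
sqrt(P - 436) = sqrt(-756 - 436) = sqrt(-1192) = 2*I*sqrt(298)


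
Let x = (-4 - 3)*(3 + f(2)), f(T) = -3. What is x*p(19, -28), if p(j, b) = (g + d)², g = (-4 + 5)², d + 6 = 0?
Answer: 0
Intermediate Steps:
d = -6 (d = -6 + 0 = -6)
g = 1 (g = 1² = 1)
x = 0 (x = (-4 - 3)*(3 - 3) = -7*0 = 0)
p(j, b) = 25 (p(j, b) = (1 - 6)² = (-5)² = 25)
x*p(19, -28) = 0*25 = 0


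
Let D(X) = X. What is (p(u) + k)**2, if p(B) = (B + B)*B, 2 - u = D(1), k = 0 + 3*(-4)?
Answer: 100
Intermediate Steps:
k = -12 (k = 0 - 12 = -12)
u = 1 (u = 2 - 1*1 = 2 - 1 = 1)
p(B) = 2*B**2 (p(B) = (2*B)*B = 2*B**2)
(p(u) + k)**2 = (2*1**2 - 12)**2 = (2*1 - 12)**2 = (2 - 12)**2 = (-10)**2 = 100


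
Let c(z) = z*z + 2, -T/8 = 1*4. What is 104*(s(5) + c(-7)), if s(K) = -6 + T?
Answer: 1352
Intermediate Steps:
T = -32 (T = -8*4 = -32)
c(z) = 2 + z² (c(z) = z² + 2 = 2 + z²)
s(K) = -38 (s(K) = -6 - 32 = -38)
104*(s(5) + c(-7)) = 104*(-38 + (2 + (-7)²)) = 104*(-38 + (2 + 49)) = 104*(-38 + 51) = 104*13 = 1352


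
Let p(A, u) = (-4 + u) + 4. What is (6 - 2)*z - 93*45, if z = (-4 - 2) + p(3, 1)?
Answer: -4205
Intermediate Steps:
p(A, u) = u
z = -5 (z = (-4 - 2) + 1 = -6 + 1 = -5)
(6 - 2)*z - 93*45 = (6 - 2)*(-5) - 93*45 = 4*(-5) - 4185 = -20 - 4185 = -4205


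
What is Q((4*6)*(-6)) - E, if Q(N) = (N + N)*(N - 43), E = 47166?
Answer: 6690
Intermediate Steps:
Q(N) = 2*N*(-43 + N) (Q(N) = (2*N)*(-43 + N) = 2*N*(-43 + N))
Q((4*6)*(-6)) - E = 2*((4*6)*(-6))*(-43 + (4*6)*(-6)) - 1*47166 = 2*(24*(-6))*(-43 + 24*(-6)) - 47166 = 2*(-144)*(-43 - 144) - 47166 = 2*(-144)*(-187) - 47166 = 53856 - 47166 = 6690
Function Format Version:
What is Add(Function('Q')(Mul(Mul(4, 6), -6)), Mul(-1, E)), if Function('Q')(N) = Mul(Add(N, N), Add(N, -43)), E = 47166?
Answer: 6690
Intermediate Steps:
Function('Q')(N) = Mul(2, N, Add(-43, N)) (Function('Q')(N) = Mul(Mul(2, N), Add(-43, N)) = Mul(2, N, Add(-43, N)))
Add(Function('Q')(Mul(Mul(4, 6), -6)), Mul(-1, E)) = Add(Mul(2, Mul(Mul(4, 6), -6), Add(-43, Mul(Mul(4, 6), -6))), Mul(-1, 47166)) = Add(Mul(2, Mul(24, -6), Add(-43, Mul(24, -6))), -47166) = Add(Mul(2, -144, Add(-43, -144)), -47166) = Add(Mul(2, -144, -187), -47166) = Add(53856, -47166) = 6690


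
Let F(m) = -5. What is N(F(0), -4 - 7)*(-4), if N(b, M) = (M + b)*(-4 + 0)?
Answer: -256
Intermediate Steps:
N(b, M) = -4*M - 4*b (N(b, M) = (M + b)*(-4) = -4*M - 4*b)
N(F(0), -4 - 7)*(-4) = (-4*(-4 - 7) - 4*(-5))*(-4) = (-4*(-11) + 20)*(-4) = (44 + 20)*(-4) = 64*(-4) = -256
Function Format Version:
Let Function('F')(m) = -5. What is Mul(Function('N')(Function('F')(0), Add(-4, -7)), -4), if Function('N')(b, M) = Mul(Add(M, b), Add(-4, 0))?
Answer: -256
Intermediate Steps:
Function('N')(b, M) = Add(Mul(-4, M), Mul(-4, b)) (Function('N')(b, M) = Mul(Add(M, b), -4) = Add(Mul(-4, M), Mul(-4, b)))
Mul(Function('N')(Function('F')(0), Add(-4, -7)), -4) = Mul(Add(Mul(-4, Add(-4, -7)), Mul(-4, -5)), -4) = Mul(Add(Mul(-4, -11), 20), -4) = Mul(Add(44, 20), -4) = Mul(64, -4) = -256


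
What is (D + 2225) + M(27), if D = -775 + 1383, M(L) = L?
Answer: 2860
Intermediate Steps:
D = 608
(D + 2225) + M(27) = (608 + 2225) + 27 = 2833 + 27 = 2860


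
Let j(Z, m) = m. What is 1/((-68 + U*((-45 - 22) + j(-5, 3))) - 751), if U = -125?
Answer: 1/7181 ≈ 0.00013926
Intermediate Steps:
1/((-68 + U*((-45 - 22) + j(-5, 3))) - 751) = 1/((-68 - 125*((-45 - 22) + 3)) - 751) = 1/((-68 - 125*(-67 + 3)) - 751) = 1/((-68 - 125*(-64)) - 751) = 1/((-68 + 8000) - 751) = 1/(7932 - 751) = 1/7181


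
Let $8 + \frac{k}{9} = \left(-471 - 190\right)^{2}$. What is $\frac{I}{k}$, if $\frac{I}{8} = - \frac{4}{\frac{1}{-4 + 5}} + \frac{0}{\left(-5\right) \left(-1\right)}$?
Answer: $- \frac{32}{3932217} \approx -8.1379 \cdot 10^{-6}$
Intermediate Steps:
$k = 3932217$ ($k = -72 + 9 \left(-471 - 190\right)^{2} = -72 + 9 \left(-661\right)^{2} = -72 + 9 \cdot 436921 = -72 + 3932289 = 3932217$)
$I = -32$ ($I = 8 \left(- \frac{4}{\frac{1}{-4 + 5}} + \frac{0}{\left(-5\right) \left(-1\right)}\right) = 8 \left(- \frac{4}{1^{-1}} + \frac{0}{5}\right) = 8 \left(- \frac{4}{1} + 0 \cdot \frac{1}{5}\right) = 8 \left(\left(-4\right) 1 + 0\right) = 8 \left(-4 + 0\right) = 8 \left(-4\right) = -32$)
$\frac{I}{k} = - \frac{32}{3932217}$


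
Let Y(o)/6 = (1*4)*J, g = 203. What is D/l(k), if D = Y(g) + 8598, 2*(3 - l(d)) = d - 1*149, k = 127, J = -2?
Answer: 4275/7 ≈ 610.71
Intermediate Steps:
Y(o) = -48 (Y(o) = 6*((1*4)*(-2)) = 6*(4*(-2)) = 6*(-8) = -48)
l(d) = 155/2 - d/2 (l(d) = 3 - (d - 1*149)/2 = 3 - (d - 149)/2 = 3 - (-149 + d)/2 = 3 + (149/2 - d/2) = 155/2 - d/2)
D = 8550 (D = -48 + 8598 = 8550)
D/l(k) = 8550/(155/2 - ½*127) = 8550/(155/2 - 127/2) = 8550/14 = 8550*(1/14) = 4275/7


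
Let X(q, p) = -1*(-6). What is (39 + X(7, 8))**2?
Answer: 2025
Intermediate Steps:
X(q, p) = 6
(39 + X(7, 8))**2 = (39 + 6)**2 = 45**2 = 2025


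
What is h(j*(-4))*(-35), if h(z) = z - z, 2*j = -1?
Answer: 0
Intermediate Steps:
j = -½ (j = (½)*(-1) = -½ ≈ -0.50000)
h(z) = 0
h(j*(-4))*(-35) = 0*(-35) = 0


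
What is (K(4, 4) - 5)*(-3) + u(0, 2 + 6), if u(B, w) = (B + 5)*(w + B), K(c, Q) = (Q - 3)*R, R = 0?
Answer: 55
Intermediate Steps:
K(c, Q) = 0 (K(c, Q) = (Q - 3)*0 = (-3 + Q)*0 = 0)
u(B, w) = (5 + B)*(B + w)
(K(4, 4) - 5)*(-3) + u(0, 2 + 6) = (0 - 5)*(-3) + (0² + 5*0 + 5*(2 + 6) + 0*(2 + 6)) = -5*(-3) + (0 + 0 + 5*8 + 0*8) = 15 + (0 + 0 + 40 + 0) = 15 + 40 = 55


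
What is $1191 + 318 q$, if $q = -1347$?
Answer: $-427155$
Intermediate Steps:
$1191 + 318 q = 1191 + 318 \left(-1347\right) = 1191 - 428346 = -427155$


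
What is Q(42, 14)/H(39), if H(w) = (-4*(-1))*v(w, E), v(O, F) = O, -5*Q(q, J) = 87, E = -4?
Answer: -29/260 ≈ -0.11154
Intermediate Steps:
Q(q, J) = -87/5 (Q(q, J) = -⅕*87 = -87/5)
H(w) = 4*w (H(w) = (-4*(-1))*w = 4*w)
Q(42, 14)/H(39) = -87/(5*(4*39)) = -87/5/156 = -87/5*1/156 = -29/260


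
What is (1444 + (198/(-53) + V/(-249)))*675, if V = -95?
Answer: 4277745225/4399 ≈ 9.7244e+5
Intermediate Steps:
(1444 + (198/(-53) + V/(-249)))*675 = (1444 + (198/(-53) - 95/(-249)))*675 = (1444 + (198*(-1/53) - 95*(-1/249)))*675 = (1444 + (-198/53 + 95/249))*675 = (1444 - 44267/13197)*675 = (19012201/13197)*675 = 4277745225/4399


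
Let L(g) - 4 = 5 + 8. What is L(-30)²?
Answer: 289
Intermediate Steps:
L(g) = 17 (L(g) = 4 + (5 + 8) = 4 + 13 = 17)
L(-30)² = 17² = 289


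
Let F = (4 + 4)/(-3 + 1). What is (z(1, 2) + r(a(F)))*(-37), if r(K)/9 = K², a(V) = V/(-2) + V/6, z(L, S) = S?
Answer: -666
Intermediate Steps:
F = -4 (F = 8/(-2) = 8*(-½) = -4)
a(V) = -V/3 (a(V) = V*(-½) + V*(⅙) = -V/2 + V/6 = -V/3)
r(K) = 9*K²
(z(1, 2) + r(a(F)))*(-37) = (2 + 9*(-⅓*(-4))²)*(-37) = (2 + 9*(4/3)²)*(-37) = (2 + 9*(16/9))*(-37) = (2 + 16)*(-37) = 18*(-37) = -666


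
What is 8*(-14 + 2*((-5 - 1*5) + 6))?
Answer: -176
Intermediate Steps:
8*(-14 + 2*((-5 - 1*5) + 6)) = 8*(-14 + 2*((-5 - 5) + 6)) = 8*(-14 + 2*(-10 + 6)) = 8*(-14 + 2*(-4)) = 8*(-14 - 8) = 8*(-22) = -176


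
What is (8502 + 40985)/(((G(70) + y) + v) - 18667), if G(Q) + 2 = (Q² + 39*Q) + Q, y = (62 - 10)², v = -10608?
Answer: -49487/18873 ≈ -2.6221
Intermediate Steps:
y = 2704 (y = 52² = 2704)
G(Q) = -2 + Q² + 40*Q (G(Q) = -2 + ((Q² + 39*Q) + Q) = -2 + (Q² + 40*Q) = -2 + Q² + 40*Q)
(8502 + 40985)/(((G(70) + y) + v) - 18667) = (8502 + 40985)/((((-2 + 70² + 40*70) + 2704) - 10608) - 18667) = 49487/((((-2 + 4900 + 2800) + 2704) - 10608) - 18667) = 49487/(((7698 + 2704) - 10608) - 18667) = 49487/((10402 - 10608) - 18667) = 49487/(-206 - 18667) = 49487/(-18873) = 49487*(-1/18873) = -49487/18873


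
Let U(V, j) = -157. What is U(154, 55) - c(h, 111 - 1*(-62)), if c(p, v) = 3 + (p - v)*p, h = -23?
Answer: -4668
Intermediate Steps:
c(p, v) = 3 + p*(p - v)
U(154, 55) - c(h, 111 - 1*(-62)) = -157 - (3 + (-23)² - 1*(-23)*(111 - 1*(-62))) = -157 - (3 + 529 - 1*(-23)*(111 + 62)) = -157 - (3 + 529 - 1*(-23)*173) = -157 - (3 + 529 + 3979) = -157 - 1*4511 = -157 - 4511 = -4668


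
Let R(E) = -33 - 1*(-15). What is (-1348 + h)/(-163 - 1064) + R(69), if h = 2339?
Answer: -23077/1227 ≈ -18.808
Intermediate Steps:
R(E) = -18 (R(E) = -33 + 15 = -18)
(-1348 + h)/(-163 - 1064) + R(69) = (-1348 + 2339)/(-163 - 1064) - 18 = 991/(-1227) - 18 = 991*(-1/1227) - 18 = -991/1227 - 18 = -23077/1227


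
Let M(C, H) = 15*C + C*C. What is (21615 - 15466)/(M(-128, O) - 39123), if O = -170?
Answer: -6149/24659 ≈ -0.24936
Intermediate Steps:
M(C, H) = C² + 15*C (M(C, H) = 15*C + C² = C² + 15*C)
(21615 - 15466)/(M(-128, O) - 39123) = (21615 - 15466)/(-128*(15 - 128) - 39123) = 6149/(-128*(-113) - 39123) = 6149/(14464 - 39123) = 6149/(-24659) = 6149*(-1/24659) = -6149/24659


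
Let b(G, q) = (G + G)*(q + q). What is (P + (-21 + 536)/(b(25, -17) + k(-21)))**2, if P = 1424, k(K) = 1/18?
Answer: 1897796480454436/936298801 ≈ 2.0269e+6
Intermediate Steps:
b(G, q) = 4*G*q (b(G, q) = (2*G)*(2*q) = 4*G*q)
k(K) = 1/18
(P + (-21 + 536)/(b(25, -17) + k(-21)))**2 = (1424 + (-21 + 536)/(4*25*(-17) + 1/18))**2 = (1424 + 515/(-1700 + 1/18))**2 = (1424 + 515/(-30599/18))**2 = (1424 + 515*(-18/30599))**2 = (1424 - 9270/30599)**2 = (43563706/30599)**2 = 1897796480454436/936298801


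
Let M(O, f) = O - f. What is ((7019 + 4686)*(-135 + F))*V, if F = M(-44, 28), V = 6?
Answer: -14537610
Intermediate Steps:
F = -72 (F = -44 - 1*28 = -44 - 28 = -72)
((7019 + 4686)*(-135 + F))*V = ((7019 + 4686)*(-135 - 72))*6 = (11705*(-207))*6 = -2422935*6 = -14537610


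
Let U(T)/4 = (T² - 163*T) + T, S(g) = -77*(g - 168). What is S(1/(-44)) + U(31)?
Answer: -13225/4 ≈ -3306.3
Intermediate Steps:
S(g) = 12936 - 77*g (S(g) = -77*(-168 + g) = 12936 - 77*g)
U(T) = -648*T + 4*T² (U(T) = 4*((T² - 163*T) + T) = 4*(T² - 162*T) = -648*T + 4*T²)
S(1/(-44)) + U(31) = (12936 - 77/(-44)) + 4*31*(-162 + 31) = (12936 - 77*(-1/44)) + 4*31*(-131) = (12936 + 7/4) - 16244 = 51751/4 - 16244 = -13225/4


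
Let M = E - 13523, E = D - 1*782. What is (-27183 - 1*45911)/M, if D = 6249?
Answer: 36547/4028 ≈ 9.0732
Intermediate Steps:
E = 5467 (E = 6249 - 1*782 = 6249 - 782 = 5467)
M = -8056 (M = 5467 - 13523 = -8056)
(-27183 - 1*45911)/M = (-27183 - 1*45911)/(-8056) = (-27183 - 45911)*(-1/8056) = -73094*(-1/8056) = 36547/4028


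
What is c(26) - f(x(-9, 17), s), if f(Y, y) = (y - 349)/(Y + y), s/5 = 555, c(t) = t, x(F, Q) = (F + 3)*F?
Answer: 71128/2829 ≈ 25.142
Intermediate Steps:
x(F, Q) = F*(3 + F) (x(F, Q) = (3 + F)*F = F*(3 + F))
s = 2775 (s = 5*555 = 2775)
f(Y, y) = (-349 + y)/(Y + y)
c(26) - f(x(-9, 17), s) = 26 - (-349 + 2775)/(-9*(3 - 9) + 2775) = 26 - 2426/(-9*(-6) + 2775) = 26 - 2426/(54 + 2775) = 26 - 2426/2829 = 71128/2829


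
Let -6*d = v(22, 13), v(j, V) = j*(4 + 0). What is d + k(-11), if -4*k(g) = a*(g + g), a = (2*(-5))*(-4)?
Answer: 616/3 ≈ 205.33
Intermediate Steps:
a = 40 (a = -10*(-4) = 40)
v(j, V) = 4*j (v(j, V) = j*4 = 4*j)
d = -44/3 (d = -2*22/3 = -⅙*88 = -44/3 ≈ -14.667)
k(g) = -20*g (k(g) = -10*(g + g) = -10*2*g = -20*g)
d + k(-11) = -44/3 - 20*(-11) = -44/3 + 220 = 616/3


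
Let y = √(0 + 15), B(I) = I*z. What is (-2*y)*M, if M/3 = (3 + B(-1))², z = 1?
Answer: -24*√15 ≈ -92.952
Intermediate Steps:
B(I) = I (B(I) = I*1 = I)
y = √15 ≈ 3.8730
M = 12 (M = 3*(3 - 1)² = 3*2² = 3*4 = 12)
(-2*y)*M = -2*√15*12 = -24*√15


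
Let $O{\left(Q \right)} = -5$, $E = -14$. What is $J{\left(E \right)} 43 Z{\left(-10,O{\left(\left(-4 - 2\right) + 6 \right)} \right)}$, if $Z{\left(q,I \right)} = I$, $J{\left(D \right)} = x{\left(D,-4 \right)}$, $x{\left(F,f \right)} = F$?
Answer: $3010$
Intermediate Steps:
$J{\left(D \right)} = D$
$J{\left(E \right)} 43 Z{\left(-10,O{\left(\left(-4 - 2\right) + 6 \right)} \right)} = \left(-14\right) 43 \left(-5\right) = \left(-602\right) \left(-5\right) = 3010$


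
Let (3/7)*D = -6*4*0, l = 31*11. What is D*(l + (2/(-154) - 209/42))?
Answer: 0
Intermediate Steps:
l = 341
D = 0 (D = 7*(-6*4*0)/3 = 7*(-24*0)/3 = (7/3)*0 = 0)
D*(l + (2/(-154) - 209/42)) = 0*(341 + (2/(-154) - 209/42)) = 0*(341 + (2*(-1/154) - 209*1/42)) = 0*(341 + (-1/77 - 209/42)) = 0*(341 - 2305/462) = 0*(155237/462) = 0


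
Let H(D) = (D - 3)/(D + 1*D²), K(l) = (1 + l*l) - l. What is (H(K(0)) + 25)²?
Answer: 576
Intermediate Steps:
K(l) = 1 + l² - l (K(l) = (1 + l²) - l = 1 + l² - l)
H(D) = (-3 + D)/(D + D²)
(H(K(0)) + 25)² = ((-3 + (1 + 0² - 1*0))/((1 + 0² - 1*0)*(1 + (1 + 0² - 1*0))) + 25)² = ((-3 + (1 + 0 + 0))/((1 + 0 + 0)*(1 + (1 + 0 + 0))) + 25)² = ((-3 + 1)/(1*(1 + 1)) + 25)² = (1*(-2)/2 + 25)² = (1*(½)*(-2) + 25)² = (-1 + 25)² = 24² = 576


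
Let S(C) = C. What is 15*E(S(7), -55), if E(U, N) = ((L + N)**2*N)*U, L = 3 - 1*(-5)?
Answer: -12756975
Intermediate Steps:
L = 8 (L = 3 + 5 = 8)
E(U, N) = N*U*(8 + N)**2 (E(U, N) = ((8 + N)**2*N)*U = (N*(8 + N)**2)*U = N*U*(8 + N)**2)
15*E(S(7), -55) = 15*(-55*7*(8 - 55)**2) = 15*(-55*7*(-47)**2) = 15*(-55*7*2209) = 15*(-850465) = -12756975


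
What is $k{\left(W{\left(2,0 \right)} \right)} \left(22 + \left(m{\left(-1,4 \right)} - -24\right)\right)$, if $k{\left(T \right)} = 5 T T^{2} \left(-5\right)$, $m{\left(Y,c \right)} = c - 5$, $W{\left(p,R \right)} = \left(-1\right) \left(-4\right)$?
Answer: $-72000$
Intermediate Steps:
$W{\left(p,R \right)} = 4$
$m{\left(Y,c \right)} = -5 + c$
$k{\left(T \right)} = - 25 T^{3}$ ($k{\left(T \right)} = 5 T^{3} \left(-5\right) = - 25 T^{3}$)
$k{\left(W{\left(2,0 \right)} \right)} \left(22 + \left(m{\left(-1,4 \right)} - -24\right)\right) = - 25 \cdot 4^{3} \left(22 + \left(\left(-5 + 4\right) - -24\right)\right) = \left(-25\right) 64 \left(22 + \left(-1 + 24\right)\right) = - 1600 \left(22 + 23\right) = \left(-1600\right) 45 = -72000$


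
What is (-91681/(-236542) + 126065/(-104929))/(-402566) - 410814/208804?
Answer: -1026185062473817074977/521578539087545232788 ≈ -1.9675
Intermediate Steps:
(-91681/(-236542) + 126065/(-104929))/(-402566) - 410814/208804 = (-91681*(-1/236542) + 126065*(-1/104929))*(-1/402566) - 410814*1/208804 = (91681/236542 - 126065/104929)*(-1/402566) - 205407/104402 = -20199671581/24820115518*(-1/402566) - 205407/104402 = 20199671581/9991734623619188 - 205407/104402 = -1026185062473817074977/521578539087545232788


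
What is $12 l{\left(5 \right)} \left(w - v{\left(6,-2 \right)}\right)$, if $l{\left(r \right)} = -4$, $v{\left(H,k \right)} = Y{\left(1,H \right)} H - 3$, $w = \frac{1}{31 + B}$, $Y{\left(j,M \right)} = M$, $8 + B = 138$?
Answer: $\frac{254976}{161} \approx 1583.7$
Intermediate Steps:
$B = 130$ ($B = -8 + 138 = 130$)
$w = \frac{1}{161}$ ($w = \frac{1}{31 + 130} = \frac{1}{161} \approx 0.0062112$)
$v{\left(H,k \right)} = -3 + H^{2}$ ($v{\left(H,k \right)} = H H - 3 = H^{2} - 3 = -3 + H^{2}$)
$12 l{\left(5 \right)} \left(w - v{\left(6,-2 \right)}\right) = 12 \left(-4\right) \left(\frac{1}{161} - \left(-3 + 6^{2}\right)\right) = - 48 \left(\frac{1}{161} - \left(-3 + 36\right)\right) = - 48 \left(\frac{1}{161} - 33\right) = \left(-48\right) \left(- \frac{5312}{161}\right) = \frac{254976}{161}$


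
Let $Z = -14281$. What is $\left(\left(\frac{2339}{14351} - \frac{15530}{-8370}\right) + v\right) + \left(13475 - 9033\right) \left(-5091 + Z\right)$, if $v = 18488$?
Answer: $- \frac{1033397266184786}{12011787} \approx -8.6032 \cdot 10^{7}$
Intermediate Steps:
$\left(\left(\frac{2339}{14351} - \frac{15530}{-8370}\right) + v\right) + \left(13475 - 9033\right) \left(-5091 + Z\right) = \left(\left(\frac{2339}{14351} - \frac{15530}{-8370}\right) + 18488\right) + \left(13475 - 9033\right) \left(-5091 - 14281\right) = \left(\left(2339 \cdot \frac{1}{14351} - - \frac{1553}{837}\right) + 18488\right) + 4442 \left(-19372\right) = \left(\left(\frac{2339}{14351} + \frac{1553}{837}\right) + 18488\right) - 86050424 = \left(\frac{24244846}{12011787} + 18488\right) - 86050424 = \frac{222098162902}{12011787} - 86050424 = - \frac{1033397266184786}{12011787}$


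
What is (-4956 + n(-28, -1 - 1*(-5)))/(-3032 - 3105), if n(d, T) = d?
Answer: 4984/6137 ≈ 0.81212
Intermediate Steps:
(-4956 + n(-28, -1 - 1*(-5)))/(-3032 - 3105) = (-4956 - 28)/(-3032 - 3105) = -4984/(-6137) = -4984*(-1/6137) = 4984/6137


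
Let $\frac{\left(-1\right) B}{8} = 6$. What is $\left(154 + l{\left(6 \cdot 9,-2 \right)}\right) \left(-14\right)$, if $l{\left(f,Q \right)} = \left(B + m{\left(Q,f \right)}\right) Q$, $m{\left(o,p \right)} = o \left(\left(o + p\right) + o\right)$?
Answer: $-6300$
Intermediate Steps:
$B = -48$ ($B = \left(-8\right) 6 = -48$)
$m{\left(o,p \right)} = o \left(p + 2 o\right)$
$l{\left(f,Q \right)} = Q \left(-48 + Q \left(f + 2 Q\right)\right)$ ($l{\left(f,Q \right)} = \left(-48 + Q \left(f + 2 Q\right)\right) Q = Q \left(-48 + Q \left(f + 2 Q\right)\right)$)
$\left(154 + l{\left(6 \cdot 9,-2 \right)}\right) \left(-14\right) = \left(154 - 2 \left(-48 - 2 \left(6 \cdot 9 + 2 \left(-2\right)\right)\right)\right) \left(-14\right) = \left(154 - 2 \left(-48 - 2 \left(54 - 4\right)\right)\right) \left(-14\right) = \left(154 - 2 \left(-48 - 100\right)\right) \left(-14\right) = \left(154 - -296\right) \left(-14\right) = \left(154 + 296\right) \left(-14\right) = 450 \left(-14\right) = -6300$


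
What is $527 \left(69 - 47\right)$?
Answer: $11594$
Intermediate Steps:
$527 \left(69 - 47\right) = 527 \cdot 22 = 11594$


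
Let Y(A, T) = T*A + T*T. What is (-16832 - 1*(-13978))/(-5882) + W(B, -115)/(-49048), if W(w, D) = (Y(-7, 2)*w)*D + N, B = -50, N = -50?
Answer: 119623023/72125084 ≈ 1.6586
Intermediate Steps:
Y(A, T) = T**2 + A*T (Y(A, T) = A*T + T**2 = T**2 + A*T)
W(w, D) = -50 - 10*D*w (W(w, D) = ((2*(-7 + 2))*w)*D - 50 = ((2*(-5))*w)*D - 50 = (-10*w)*D - 50 = -10*D*w - 50 = -50 - 10*D*w)
(-16832 - 1*(-13978))/(-5882) + W(B, -115)/(-49048) = (-16832 - 1*(-13978))/(-5882) + (-50 - 10*(-115)*(-50))/(-49048) = (-16832 + 13978)*(-1/5882) + (-50 - 57500)*(-1/49048) = -2854*(-1/5882) - 57550*(-1/49048) = 1427/2941 + 28775/24524 = 119623023/72125084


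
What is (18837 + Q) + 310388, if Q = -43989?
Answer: 285236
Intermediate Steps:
(18837 + Q) + 310388 = (18837 - 43989) + 310388 = -25152 + 310388 = 285236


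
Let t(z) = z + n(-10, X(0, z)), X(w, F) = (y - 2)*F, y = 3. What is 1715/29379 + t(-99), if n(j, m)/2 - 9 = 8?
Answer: -272560/4197 ≈ -64.942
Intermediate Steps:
X(w, F) = F (X(w, F) = (3 - 2)*F = 1*F = F)
n(j, m) = 34 (n(j, m) = 18 + 2*8 = 18 + 16 = 34)
t(z) = 34 + z (t(z) = z + 34 = 34 + z)
1715/29379 + t(-99) = 1715/29379 + (34 - 99) = 1715*(1/29379) - 65 = 245/4197 - 65 = -272560/4197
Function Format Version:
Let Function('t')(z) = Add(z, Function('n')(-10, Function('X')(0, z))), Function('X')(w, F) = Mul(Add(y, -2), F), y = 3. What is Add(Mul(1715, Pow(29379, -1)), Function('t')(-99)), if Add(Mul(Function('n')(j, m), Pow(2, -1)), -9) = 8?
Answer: Rational(-272560, 4197) ≈ -64.942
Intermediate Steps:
Function('X')(w, F) = F (Function('X')(w, F) = Mul(Add(3, -2), F) = Mul(1, F) = F)
Function('n')(j, m) = 34 (Function('n')(j, m) = Add(18, Mul(2, 8)) = Add(18, 16) = 34)
Function('t')(z) = Add(34, z) (Function('t')(z) = Add(z, 34) = Add(34, z))
Add(Mul(1715, Pow(29379, -1)), Function('t')(-99)) = Add(Mul(1715, Pow(29379, -1)), Add(34, -99)) = Add(Mul(1715, Rational(1, 29379)), -65) = Add(Rational(245, 4197), -65) = Rational(-272560, 4197)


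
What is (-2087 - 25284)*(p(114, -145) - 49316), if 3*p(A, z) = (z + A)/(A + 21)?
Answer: 546681284081/405 ≈ 1.3498e+9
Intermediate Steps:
p(A, z) = (A + z)/(3*(21 + A)) (p(A, z) = ((z + A)/(A + 21))/3 = ((A + z)/(21 + A))/3 = (A + z)/(3*(21 + A)))
(-2087 - 25284)*(p(114, -145) - 49316) = (-2087 - 25284)*((114 - 145)/(3*(21 + 114)) - 49316) = -27371*((⅓)*(-31)/135 - 49316) = -27371*((⅓)*(1/135)*(-31) - 49316) = -27371*(-31/405 - 49316) = -27371*(-19973011/405) = 546681284081/405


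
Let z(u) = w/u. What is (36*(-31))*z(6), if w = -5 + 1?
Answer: 744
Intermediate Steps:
w = -4
z(u) = -4/u
(36*(-31))*z(6) = (36*(-31))*(-4/6) = -(-4464)/6 = -1116*(-⅔) = 744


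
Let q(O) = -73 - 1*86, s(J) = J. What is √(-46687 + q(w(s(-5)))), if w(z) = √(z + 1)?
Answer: I*√46846 ≈ 216.44*I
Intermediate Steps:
w(z) = √(1 + z)
q(O) = -159 (q(O) = -73 - 86 = -159)
√(-46687 + q(w(s(-5)))) = √(-46687 - 159) = √(-46846) = I*√46846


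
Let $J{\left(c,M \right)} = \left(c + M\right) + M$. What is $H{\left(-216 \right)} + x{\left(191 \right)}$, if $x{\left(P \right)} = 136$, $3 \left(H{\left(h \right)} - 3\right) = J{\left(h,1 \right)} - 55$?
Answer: $\frac{148}{3} \approx 49.333$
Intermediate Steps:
$J{\left(c,M \right)} = c + 2 M$ ($J{\left(c,M \right)} = \left(M + c\right) + M = c + 2 M$)
$H{\left(h \right)} = - \frac{44}{3} + \frac{h}{3}$ ($H{\left(h \right)} = 3 + \frac{\left(h + 2 \cdot 1\right) - 55}{3} = 3 + \frac{\left(h + 2\right) - 55}{3} = 3 + \frac{\left(2 + h\right) - 55}{3} = 3 + \frac{-53 + h}{3} = 3 + \left(- \frac{53}{3} + \frac{h}{3}\right) = - \frac{44}{3} + \frac{h}{3}$)
$H{\left(-216 \right)} + x{\left(191 \right)} = \left(- \frac{44}{3} + \frac{1}{3} \left(-216\right)\right) + 136 = \left(- \frac{44}{3} - 72\right) + 136 = - \frac{260}{3} + 136 = \frac{148}{3}$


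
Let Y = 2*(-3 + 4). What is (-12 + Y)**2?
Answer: 100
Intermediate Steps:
Y = 2 (Y = 2*1 = 2)
(-12 + Y)**2 = (-12 + 2)**2 = (-10)**2 = 100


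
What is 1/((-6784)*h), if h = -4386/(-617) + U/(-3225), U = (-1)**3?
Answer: -1989825/95962848128 ≈ -2.0735e-5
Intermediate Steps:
U = -1
h = 14145467/1989825 (h = -4386/(-617) - 1/(-3225) = -4386*(-1/617) - 1*(-1/3225) = 4386/617 + 1/3225 = 14145467/1989825 ≈ 7.1089)
1/((-6784)*h) = 1/((-6784)*(14145467/1989825)) = -1/6784*1989825/14145467 = -1989825/95962848128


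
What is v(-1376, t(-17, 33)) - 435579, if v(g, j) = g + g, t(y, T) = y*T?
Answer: -438331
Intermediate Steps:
t(y, T) = T*y
v(g, j) = 2*g
v(-1376, t(-17, 33)) - 435579 = 2*(-1376) - 435579 = -2752 - 435579 = -438331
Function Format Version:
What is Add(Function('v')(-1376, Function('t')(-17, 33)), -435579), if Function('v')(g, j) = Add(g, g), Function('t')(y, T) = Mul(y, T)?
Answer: -438331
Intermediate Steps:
Function('t')(y, T) = Mul(T, y)
Function('v')(g, j) = Mul(2, g)
Add(Function('v')(-1376, Function('t')(-17, 33)), -435579) = Add(Mul(2, -1376), -435579) = Add(-2752, -435579) = -438331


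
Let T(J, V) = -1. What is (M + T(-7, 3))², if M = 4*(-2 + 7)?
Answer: 361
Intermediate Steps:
M = 20 (M = 4*5 = 20)
(M + T(-7, 3))² = (20 - 1)² = 19² = 361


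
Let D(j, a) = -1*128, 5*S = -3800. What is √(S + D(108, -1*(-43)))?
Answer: 2*I*√222 ≈ 29.799*I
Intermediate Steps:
S = -760 (S = (⅕)*(-3800) = -760)
D(j, a) = -128
√(S + D(108, -1*(-43))) = √(-760 - 128) = √(-888) = 2*I*√222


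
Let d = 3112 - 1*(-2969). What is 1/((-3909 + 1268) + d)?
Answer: 1/3440 ≈ 0.00029070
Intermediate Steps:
d = 6081 (d = 3112 + 2969 = 6081)
1/((-3909 + 1268) + d) = 1/((-3909 + 1268) + 6081) = 1/(-2641 + 6081) = 1/3440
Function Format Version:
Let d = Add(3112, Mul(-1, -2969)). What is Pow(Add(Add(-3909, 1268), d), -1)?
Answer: Rational(1, 3440) ≈ 0.00029070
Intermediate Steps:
d = 6081 (d = Add(3112, 2969) = 6081)
Pow(Add(Add(-3909, 1268), d), -1) = Pow(Add(Add(-3909, 1268), 6081), -1) = Pow(Add(-2641, 6081), -1) = Pow(3440, -1) = Rational(1, 3440)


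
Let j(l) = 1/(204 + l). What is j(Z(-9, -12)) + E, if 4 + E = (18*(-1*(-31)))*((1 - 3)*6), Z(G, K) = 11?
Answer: -1440499/215 ≈ -6700.0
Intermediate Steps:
E = -6700 (E = -4 + (18*(-1*(-31)))*((1 - 3)*6) = -4 + (18*31)*(-2*6) = -4 + 558*(-12) = -4 - 6696 = -6700)
j(Z(-9, -12)) + E = 1/(204 + 11) - 6700 = 1/215 - 6700 = -1440499/215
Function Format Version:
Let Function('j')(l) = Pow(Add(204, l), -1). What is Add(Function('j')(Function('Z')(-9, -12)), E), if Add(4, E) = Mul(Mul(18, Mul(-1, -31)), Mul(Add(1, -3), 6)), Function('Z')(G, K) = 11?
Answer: Rational(-1440499, 215) ≈ -6700.0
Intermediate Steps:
E = -6700 (E = Add(-4, Mul(Mul(18, Mul(-1, -31)), Mul(Add(1, -3), 6))) = Add(-4, Mul(Mul(18, 31), Mul(-2, 6))) = Add(-4, Mul(558, -12)) = Add(-4, -6696) = -6700)
Add(Function('j')(Function('Z')(-9, -12)), E) = Add(Pow(Add(204, 11), -1), -6700) = Add(Pow(215, -1), -6700) = Add(Rational(1, 215), -6700) = Rational(-1440499, 215)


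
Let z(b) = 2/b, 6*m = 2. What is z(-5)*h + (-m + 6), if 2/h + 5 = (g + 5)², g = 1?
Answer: 2623/465 ≈ 5.6409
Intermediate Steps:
m = ⅓ (m = (⅙)*2 = ⅓ ≈ 0.33333)
h = 2/31 (h = 2/(-5 + (1 + 5)²) = 2/(-5 + 6²) = 2/(-5 + 36) = 2/31 ≈ 0.064516)
z(-5)*h + (-m + 6) = (2/(-5))*(2/31) + (-1*⅓ + 6) = (2*(-⅕))*(2/31) + (-⅓ + 6) = -⅖*2/31 + 17/3 = -4/155 + 17/3 = 2623/465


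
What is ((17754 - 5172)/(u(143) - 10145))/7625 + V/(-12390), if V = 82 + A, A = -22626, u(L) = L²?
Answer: 12652806307/6953268000 ≈ 1.8197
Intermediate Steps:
V = -22544 (V = 82 - 22626 = -22544)
((17754 - 5172)/(u(143) - 10145))/7625 + V/(-12390) = ((17754 - 5172)/(143² - 10145))/7625 - 22544/(-12390) = (12582/(20449 - 10145))*(1/7625) - 22544*(-1/12390) = (12582/10304)*(1/7625) + 11272/6195 = (12582*(1/10304))*(1/7625) + 11272/6195 = (6291/5152)*(1/7625) + 11272/6195 = 6291/39284000 + 11272/6195 = 12652806307/6953268000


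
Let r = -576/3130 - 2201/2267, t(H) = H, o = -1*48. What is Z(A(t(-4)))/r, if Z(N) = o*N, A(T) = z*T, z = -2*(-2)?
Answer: -2724752640/4097461 ≈ -664.99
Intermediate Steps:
o = -48
z = 4
A(T) = 4*T
Z(N) = -48*N
r = -4097461/3547855 (r = -576*1/3130 - 2201*1/2267 = -288/1565 - 2201/2267 = -4097461/3547855 ≈ -1.1549)
Z(A(t(-4)))/r = (-192*(-4))/(-4097461/3547855) = -48*(-16)*(-3547855/4097461) = 768*(-3547855/4097461) = -2724752640/4097461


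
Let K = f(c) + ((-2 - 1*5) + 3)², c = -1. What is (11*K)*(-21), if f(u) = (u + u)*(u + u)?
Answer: -4620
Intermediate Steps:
f(u) = 4*u² (f(u) = (2*u)*(2*u) = 4*u²)
K = 20 (K = 4*(-1)² + ((-2 - 1*5) + 3)² = 4*1 + ((-2 - 5) + 3)² = 4 + (-7 + 3)² = 4 + (-4)² = 4 + 16 = 20)
(11*K)*(-21) = (11*20)*(-21) = 220*(-21) = -4620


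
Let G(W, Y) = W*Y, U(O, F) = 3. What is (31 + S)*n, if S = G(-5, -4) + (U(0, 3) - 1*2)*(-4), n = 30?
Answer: 1410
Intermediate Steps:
S = 16 (S = -5*(-4) + (3 - 1*2)*(-4) = 20 + (3 - 2)*(-4) = 20 + 1*(-4) = 20 - 4 = 16)
(31 + S)*n = (31 + 16)*30 = 47*30 = 1410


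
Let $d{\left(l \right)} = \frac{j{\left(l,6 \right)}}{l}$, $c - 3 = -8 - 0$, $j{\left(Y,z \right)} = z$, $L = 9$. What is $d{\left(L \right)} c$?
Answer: $- \frac{10}{3} \approx -3.3333$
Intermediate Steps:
$c = -5$ ($c = 3 - 8 = -5$)
$d{\left(l \right)} = \frac{6}{l}$
$d{\left(L \right)} c = \frac{6}{9} \left(-5\right) = 6 \cdot \frac{1}{9} \left(-5\right) = \frac{2}{3} \left(-5\right) = - \frac{10}{3}$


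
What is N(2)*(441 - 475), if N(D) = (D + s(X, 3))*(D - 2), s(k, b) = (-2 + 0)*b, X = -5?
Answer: 0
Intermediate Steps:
s(k, b) = -2*b
N(D) = (-6 + D)*(-2 + D) (N(D) = (D - 2*3)*(D - 2) = (D - 6)*(-2 + D) = (-6 + D)*(-2 + D))
N(2)*(441 - 475) = (12 + 2² - 8*2)*(441 - 475) = (12 + 4 - 16)*(-34) = 0*(-34) = 0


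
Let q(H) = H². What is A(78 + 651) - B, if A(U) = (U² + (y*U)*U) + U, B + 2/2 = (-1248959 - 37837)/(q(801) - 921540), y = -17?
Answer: -793377974970/93313 ≈ -8.5023e+6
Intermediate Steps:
B = 335619/93313 (B = -1 + (-1248959 - 37837)/(801² - 921540) = -1 - 1286796/(641601 - 921540) = -1 - 1286796/(-279939) = -1 - 1286796*(-1/279939) = -1 + 428932/93313 = 335619/93313 ≈ 3.5967)
A(U) = U - 16*U² (A(U) = (U² + (-17*U)*U) + U = (U² - 17*U²) + U = -16*U² + U = U - 16*U²)
A(78 + 651) - B = (78 + 651)*(1 - 16*(78 + 651)) - 1*335619/93313 = 729*(1 - 16*729) - 335619/93313 = 729*(1 - 11664) - 335619/93313 = 729*(-11663) - 335619/93313 = -8502327 - 335619/93313 = -793377974970/93313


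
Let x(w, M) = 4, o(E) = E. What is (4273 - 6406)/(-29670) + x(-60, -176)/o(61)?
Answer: 82931/603290 ≈ 0.13746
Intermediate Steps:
(4273 - 6406)/(-29670) + x(-60, -176)/o(61) = (4273 - 6406)/(-29670) + 4/61 = -2133*(-1/29670) + 4*(1/61) = 711/9890 + 4/61 = 82931/603290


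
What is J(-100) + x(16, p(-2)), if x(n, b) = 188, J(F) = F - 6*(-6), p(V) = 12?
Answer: 124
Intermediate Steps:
J(F) = 36 + F (J(F) = F + 36 = 36 + F)
J(-100) + x(16, p(-2)) = (36 - 100) + 188 = -64 + 188 = 124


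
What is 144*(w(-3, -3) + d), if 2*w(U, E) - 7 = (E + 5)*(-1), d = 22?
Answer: 3528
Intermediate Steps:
w(U, E) = 1 - E/2 (w(U, E) = 7/2 + ((E + 5)*(-1))/2 = 7/2 + ((5 + E)*(-1))/2 = 7/2 + (-5 - E)/2 = 7/2 + (-5/2 - E/2) = 1 - E/2)
144*(w(-3, -3) + d) = 144*((1 - ½*(-3)) + 22) = 144*((1 + 3/2) + 22) = 144*(5/2 + 22) = 144*(49/2) = 3528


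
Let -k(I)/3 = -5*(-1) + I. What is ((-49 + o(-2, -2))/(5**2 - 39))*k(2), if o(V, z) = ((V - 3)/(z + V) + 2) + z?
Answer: -573/8 ≈ -71.625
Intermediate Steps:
k(I) = -15 - 3*I (k(I) = -3*(-5*(-1) + I) = -3*(5 + I) = -15 - 3*I)
o(V, z) = 2 + z + (-3 + V)/(V + z) (o(V, z) = ((-3 + V)/(V + z) + 2) + z = (2 + (-3 + V)/(V + z)) + z = 2 + z + (-3 + V)/(V + z))
((-49 + o(-2, -2))/(5**2 - 39))*k(2) = ((-49 + (-3 + (-2)**2 + 2*(-2) + 3*(-2) - 2*(-2))/(-2 - 2))/(5**2 - 39))*(-15 - 3*2) = ((-49 + (-3 + 4 - 4 - 6 + 4)/(-4))/(25 - 39))*(-15 - 6) = ((-49 - 1/4*(-5))/(-14))*(-21) = ((-49 + 5/4)*(-1/14))*(-21) = -191/4*(-1/14)*(-21) = (191/56)*(-21) = -573/8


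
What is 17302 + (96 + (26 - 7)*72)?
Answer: 18766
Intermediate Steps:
17302 + (96 + (26 - 7)*72) = 17302 + (96 + 19*72) = 17302 + (96 + 1368) = 17302 + 1464 = 18766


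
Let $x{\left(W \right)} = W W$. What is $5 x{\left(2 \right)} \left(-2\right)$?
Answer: $-40$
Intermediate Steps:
$x{\left(W \right)} = W^{2}$
$5 x{\left(2 \right)} \left(-2\right) = 5 \cdot 2^{2} \left(-2\right) = 5 \cdot 4 \left(-2\right) = 20 \left(-2\right) = -40$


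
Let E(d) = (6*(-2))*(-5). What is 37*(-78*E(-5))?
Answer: -173160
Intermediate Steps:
E(d) = 60 (E(d) = -12*(-5) = 60)
37*(-78*E(-5)) = 37*(-78*60) = 37*(-4680) = -173160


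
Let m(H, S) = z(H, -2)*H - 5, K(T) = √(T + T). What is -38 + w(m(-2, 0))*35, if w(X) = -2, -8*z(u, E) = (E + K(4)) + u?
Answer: -108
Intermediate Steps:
K(T) = √2*√T (K(T) = √(2*T) = √2*√T)
z(u, E) = -√2/4 - E/8 - u/8 (z(u, E) = -((E + √2*√4) + u)/8 = -((E + √2*2) + u)/8 = -((E + 2*√2) + u)/8 = -(E + u + 2*√2)/8 = -√2/4 - E/8 - u/8)
m(H, S) = -5 + H*(¼ - √2/4 - H/8) (m(H, S) = (-√2/4 - ⅛*(-2) - H/8)*H - 5 = (-√2/4 + ¼ - H/8)*H - 5 = (¼ - √2/4 - H/8)*H - 5 = H*(¼ - √2/4 - H/8) - 5 = -5 + H*(¼ - √2/4 - H/8))
-38 + w(m(-2, 0))*35 = -38 - 2*35 = -38 - 70 = -108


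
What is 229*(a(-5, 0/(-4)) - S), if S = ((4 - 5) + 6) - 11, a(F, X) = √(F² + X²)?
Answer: 2519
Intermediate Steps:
S = -6 (S = (-1 + 6) - 11 = 5 - 11 = -6)
229*(a(-5, 0/(-4)) - S) = 229*(√((-5)² + (0/(-4))²) - 1*(-6)) = 229*(√(25 + (0*(-¼))²) + 6) = 229*(√(25 + 0²) + 6) = 229*(√(25 + 0) + 6) = 229*(√25 + 6) = 229*(5 + 6) = 229*11 = 2519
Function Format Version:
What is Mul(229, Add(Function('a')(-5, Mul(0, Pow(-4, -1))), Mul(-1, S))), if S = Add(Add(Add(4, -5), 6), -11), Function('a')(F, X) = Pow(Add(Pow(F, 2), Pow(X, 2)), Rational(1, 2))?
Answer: 2519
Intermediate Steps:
S = -6 (S = Add(Add(-1, 6), -11) = Add(5, -11) = -6)
Mul(229, Add(Function('a')(-5, Mul(0, Pow(-4, -1))), Mul(-1, S))) = Mul(229, Add(Pow(Add(Pow(-5, 2), Pow(Mul(0, Pow(-4, -1)), 2)), Rational(1, 2)), Mul(-1, -6))) = Mul(229, Add(Pow(Add(25, Pow(Mul(0, Rational(-1, 4)), 2)), Rational(1, 2)), 6)) = Mul(229, Add(Pow(Add(25, Pow(0, 2)), Rational(1, 2)), 6)) = Mul(229, Add(Pow(Add(25, 0), Rational(1, 2)), 6)) = Mul(229, Add(Pow(25, Rational(1, 2)), 6)) = Mul(229, Add(5, 6)) = Mul(229, 11) = 2519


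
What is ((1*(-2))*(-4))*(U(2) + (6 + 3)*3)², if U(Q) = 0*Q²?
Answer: 5832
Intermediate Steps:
U(Q) = 0
((1*(-2))*(-4))*(U(2) + (6 + 3)*3)² = ((1*(-2))*(-4))*(0 + (6 + 3)*3)² = (-2*(-4))*(0 + 9*3)² = 8*(0 + 27)² = 8*27² = 8*729 = 5832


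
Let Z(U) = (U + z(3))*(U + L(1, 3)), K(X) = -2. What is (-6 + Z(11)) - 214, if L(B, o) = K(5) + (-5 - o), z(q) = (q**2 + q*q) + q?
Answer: -188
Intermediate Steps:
z(q) = q + 2*q**2 (z(q) = (q**2 + q**2) + q = 2*q**2 + q = q + 2*q**2)
L(B, o) = -7 - o (L(B, o) = -2 + (-5 - o) = -7 - o)
Z(U) = (-10 + U)*(21 + U) (Z(U) = (U + 3*(1 + 2*3))*(U + (-7 - 1*3)) = (U + 3*(1 + 6))*(U + (-7 - 3)) = (U + 3*7)*(U - 10) = (U + 21)*(-10 + U) = (21 + U)*(-10 + U) = (-10 + U)*(21 + U))
(-6 + Z(11)) - 214 = (-6 + (-210 + 11**2 + 11*11)) - 214 = (-6 + (-210 + 121 + 121)) - 214 = (-6 + 32) - 214 = 26 - 214 = -188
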